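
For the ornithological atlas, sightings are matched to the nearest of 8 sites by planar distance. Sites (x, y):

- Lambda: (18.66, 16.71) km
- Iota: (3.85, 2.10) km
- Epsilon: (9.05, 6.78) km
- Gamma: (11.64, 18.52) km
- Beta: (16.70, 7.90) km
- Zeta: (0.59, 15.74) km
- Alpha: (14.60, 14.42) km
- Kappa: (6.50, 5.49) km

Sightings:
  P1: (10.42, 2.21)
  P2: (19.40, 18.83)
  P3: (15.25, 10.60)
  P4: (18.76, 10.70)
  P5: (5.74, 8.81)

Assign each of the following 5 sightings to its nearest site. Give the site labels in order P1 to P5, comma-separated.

P1 → Epsilon (d²=22.76)
P2 → Lambda (d²=5.04)
P3 → Beta (d²=9.39)
P4 → Beta (d²=12.08)
P5 → Kappa (d²=11.60)

Epsilon, Lambda, Beta, Beta, Kappa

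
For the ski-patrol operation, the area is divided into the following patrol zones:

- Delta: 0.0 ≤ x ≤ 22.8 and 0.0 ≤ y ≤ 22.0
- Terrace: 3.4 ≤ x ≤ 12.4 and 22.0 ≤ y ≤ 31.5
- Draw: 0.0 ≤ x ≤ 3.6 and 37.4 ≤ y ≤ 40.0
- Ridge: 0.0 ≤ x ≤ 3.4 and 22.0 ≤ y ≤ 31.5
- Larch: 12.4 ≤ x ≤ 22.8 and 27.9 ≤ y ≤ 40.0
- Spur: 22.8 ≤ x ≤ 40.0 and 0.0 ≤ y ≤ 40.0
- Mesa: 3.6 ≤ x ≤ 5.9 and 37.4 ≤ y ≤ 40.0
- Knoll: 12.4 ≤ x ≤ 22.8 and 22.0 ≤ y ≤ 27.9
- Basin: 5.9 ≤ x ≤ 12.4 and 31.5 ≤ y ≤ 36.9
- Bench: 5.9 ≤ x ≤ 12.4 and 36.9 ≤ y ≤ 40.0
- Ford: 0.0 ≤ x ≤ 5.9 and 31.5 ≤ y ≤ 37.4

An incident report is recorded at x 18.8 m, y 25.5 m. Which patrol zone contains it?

Knoll

The point has x = 18.8 and y = 25.5.
Only Knoll satisfies 12.4 ≤ x ≤ 22.8 and 22.0 ≤ y ≤ 27.9.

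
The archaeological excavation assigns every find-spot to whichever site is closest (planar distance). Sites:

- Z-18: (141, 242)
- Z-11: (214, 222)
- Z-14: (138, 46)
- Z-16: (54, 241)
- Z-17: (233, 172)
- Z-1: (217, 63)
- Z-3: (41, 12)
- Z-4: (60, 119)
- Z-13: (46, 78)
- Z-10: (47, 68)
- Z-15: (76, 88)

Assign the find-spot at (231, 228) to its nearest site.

Squared distances to each site:
Z-18: 8296.000; Z-11: 325.000; Z-14: 41773.000; Z-16: 31498.000; Z-17: 3140.000; Z-1: 27421.000; Z-3: 82756.000; Z-4: 41122.000; Z-13: 56725.000; Z-10: 59456.000; Z-15: 43625.000.
Minimum at Z-11.

Z-11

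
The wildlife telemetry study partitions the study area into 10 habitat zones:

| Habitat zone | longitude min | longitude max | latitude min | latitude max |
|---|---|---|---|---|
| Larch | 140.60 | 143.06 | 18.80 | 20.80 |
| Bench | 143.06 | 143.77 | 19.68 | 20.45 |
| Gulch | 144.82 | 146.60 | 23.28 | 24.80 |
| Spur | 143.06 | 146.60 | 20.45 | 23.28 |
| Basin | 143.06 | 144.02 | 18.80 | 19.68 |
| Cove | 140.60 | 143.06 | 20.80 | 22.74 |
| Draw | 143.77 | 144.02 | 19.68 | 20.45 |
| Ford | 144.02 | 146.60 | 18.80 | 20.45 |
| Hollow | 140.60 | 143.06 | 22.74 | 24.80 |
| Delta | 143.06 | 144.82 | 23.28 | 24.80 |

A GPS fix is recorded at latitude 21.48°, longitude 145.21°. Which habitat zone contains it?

Spur

The point has longitude = 145.21 and latitude = 21.48.
Only Spur satisfies 143.06 ≤ longitude ≤ 146.60 and 20.45 ≤ latitude ≤ 23.28.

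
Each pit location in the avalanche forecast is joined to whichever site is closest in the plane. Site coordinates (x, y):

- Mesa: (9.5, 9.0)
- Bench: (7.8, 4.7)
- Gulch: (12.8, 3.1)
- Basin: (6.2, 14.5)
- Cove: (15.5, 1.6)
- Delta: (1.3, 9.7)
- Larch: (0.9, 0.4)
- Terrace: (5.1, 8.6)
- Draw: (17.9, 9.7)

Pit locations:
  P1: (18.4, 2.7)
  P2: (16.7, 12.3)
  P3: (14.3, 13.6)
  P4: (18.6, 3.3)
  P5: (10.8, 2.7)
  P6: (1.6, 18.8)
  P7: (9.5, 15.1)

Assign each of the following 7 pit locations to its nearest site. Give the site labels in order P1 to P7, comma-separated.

Cove, Draw, Draw, Cove, Gulch, Basin, Basin

P1 → Cove (d²=9.62)
P2 → Draw (d²=8.20)
P3 → Draw (d²=28.17)
P4 → Cove (d²=12.50)
P5 → Gulch (d²=4.16)
P6 → Basin (d²=39.65)
P7 → Basin (d²=11.25)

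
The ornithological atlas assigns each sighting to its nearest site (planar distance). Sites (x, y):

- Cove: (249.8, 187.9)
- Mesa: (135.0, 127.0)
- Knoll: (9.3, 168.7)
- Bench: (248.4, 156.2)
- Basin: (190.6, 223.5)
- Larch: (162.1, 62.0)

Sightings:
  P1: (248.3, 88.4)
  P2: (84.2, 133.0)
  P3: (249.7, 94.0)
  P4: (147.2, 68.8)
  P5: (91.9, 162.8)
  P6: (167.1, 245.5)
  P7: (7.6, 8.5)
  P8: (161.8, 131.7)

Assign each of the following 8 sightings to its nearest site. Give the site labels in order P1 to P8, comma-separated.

P1 → Bench (d²=4596.85)
P2 → Mesa (d²=2616.64)
P3 → Bench (d²=3870.53)
P4 → Larch (d²=268.25)
P5 → Mesa (d²=3139.25)
P6 → Basin (d²=1036.25)
P7 → Knoll (d²=25666.93)
P8 → Mesa (d²=740.33)

Bench, Mesa, Bench, Larch, Mesa, Basin, Knoll, Mesa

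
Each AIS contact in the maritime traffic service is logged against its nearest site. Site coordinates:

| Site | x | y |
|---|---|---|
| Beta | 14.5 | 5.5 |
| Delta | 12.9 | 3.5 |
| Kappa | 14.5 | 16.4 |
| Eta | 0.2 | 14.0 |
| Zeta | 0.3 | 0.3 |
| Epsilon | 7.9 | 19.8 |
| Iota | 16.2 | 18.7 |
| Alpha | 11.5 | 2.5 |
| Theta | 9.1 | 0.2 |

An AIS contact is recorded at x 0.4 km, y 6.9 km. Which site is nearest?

Zeta

Squared distances to each site:
Beta: 200.770; Delta: 167.810; Kappa: 289.060; Eta: 50.450; Zeta: 43.570; Epsilon: 222.660; Iota: 388.880; Alpha: 142.570; Theta: 120.580.
Minimum at Zeta.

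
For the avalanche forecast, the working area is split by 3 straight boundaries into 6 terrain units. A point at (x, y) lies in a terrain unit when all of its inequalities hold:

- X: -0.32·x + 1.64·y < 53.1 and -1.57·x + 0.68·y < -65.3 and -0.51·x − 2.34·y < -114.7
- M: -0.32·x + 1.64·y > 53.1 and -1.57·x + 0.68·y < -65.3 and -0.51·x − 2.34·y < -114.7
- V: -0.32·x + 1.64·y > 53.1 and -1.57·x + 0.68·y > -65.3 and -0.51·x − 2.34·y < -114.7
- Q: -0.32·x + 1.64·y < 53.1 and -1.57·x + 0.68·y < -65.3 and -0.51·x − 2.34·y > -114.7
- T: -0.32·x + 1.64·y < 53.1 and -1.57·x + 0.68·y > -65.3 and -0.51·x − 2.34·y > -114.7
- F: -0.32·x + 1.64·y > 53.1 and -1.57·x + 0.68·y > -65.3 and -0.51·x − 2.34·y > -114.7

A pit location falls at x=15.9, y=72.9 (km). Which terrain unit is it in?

V

-0.32·15.9 + 1.64·72.9 = 114.468, which is > 53.1
-1.57·15.9 + 0.68·72.9 = 24.609, which is > -65.3
-0.51·15.9 − 2.34·72.9 = -178.695, which is < -114.7
This sign pattern matches V.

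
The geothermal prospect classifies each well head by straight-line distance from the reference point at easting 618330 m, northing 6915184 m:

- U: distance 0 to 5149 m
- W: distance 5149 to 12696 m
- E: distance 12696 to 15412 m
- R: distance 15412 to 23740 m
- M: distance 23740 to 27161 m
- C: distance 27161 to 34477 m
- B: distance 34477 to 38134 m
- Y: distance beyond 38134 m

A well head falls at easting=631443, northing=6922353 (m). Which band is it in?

Distance = √((631443−618330)² + (6922353−6915184)²) = √(171950769.000 + 51394561.000) = 14944.743 m.
12696 ≤ 14944.743 < 15412 → E.

E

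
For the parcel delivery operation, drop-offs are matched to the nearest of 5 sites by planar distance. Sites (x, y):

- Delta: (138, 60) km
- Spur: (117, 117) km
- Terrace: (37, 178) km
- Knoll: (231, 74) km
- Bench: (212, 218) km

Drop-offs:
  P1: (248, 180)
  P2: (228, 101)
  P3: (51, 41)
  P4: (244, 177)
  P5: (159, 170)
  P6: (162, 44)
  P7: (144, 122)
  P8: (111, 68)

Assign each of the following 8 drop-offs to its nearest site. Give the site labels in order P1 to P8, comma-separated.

P1 → Bench (d²=2740.00)
P2 → Knoll (d²=738.00)
P3 → Delta (d²=7930.00)
P4 → Bench (d²=2705.00)
P5 → Spur (d²=4573.00)
P6 → Delta (d²=832.00)
P7 → Spur (d²=754.00)
P8 → Delta (d²=793.00)

Bench, Knoll, Delta, Bench, Spur, Delta, Spur, Delta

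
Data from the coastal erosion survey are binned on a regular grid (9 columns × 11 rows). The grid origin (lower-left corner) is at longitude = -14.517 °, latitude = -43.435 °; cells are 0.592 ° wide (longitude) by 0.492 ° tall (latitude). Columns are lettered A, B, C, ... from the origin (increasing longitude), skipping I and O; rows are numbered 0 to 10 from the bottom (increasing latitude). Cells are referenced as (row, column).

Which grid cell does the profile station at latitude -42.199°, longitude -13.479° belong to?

(2, B)

Column index: ⌊(-13.479 − -14.517) / 0.592⌋ = ⌊1.753⌋ = 1 → column B
Row offset from origin: ⌊(-42.199 − -43.435) / 0.492⌋ = ⌊2.512⌋ = 2 → row 2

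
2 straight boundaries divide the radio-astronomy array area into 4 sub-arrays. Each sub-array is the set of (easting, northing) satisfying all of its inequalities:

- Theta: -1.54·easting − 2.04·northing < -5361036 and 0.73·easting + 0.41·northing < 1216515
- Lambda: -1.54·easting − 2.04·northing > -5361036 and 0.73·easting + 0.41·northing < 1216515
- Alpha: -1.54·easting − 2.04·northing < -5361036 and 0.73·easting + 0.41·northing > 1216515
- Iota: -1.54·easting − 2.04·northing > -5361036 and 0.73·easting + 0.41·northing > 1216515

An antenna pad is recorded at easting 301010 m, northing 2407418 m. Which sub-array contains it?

-1.54·301010 − 2.04·2407418 = -5374688.120, which is < -5361036
0.73·301010 + 0.41·2407418 = 1206778.680, which is < 1216515
This sign pattern matches Theta.

Theta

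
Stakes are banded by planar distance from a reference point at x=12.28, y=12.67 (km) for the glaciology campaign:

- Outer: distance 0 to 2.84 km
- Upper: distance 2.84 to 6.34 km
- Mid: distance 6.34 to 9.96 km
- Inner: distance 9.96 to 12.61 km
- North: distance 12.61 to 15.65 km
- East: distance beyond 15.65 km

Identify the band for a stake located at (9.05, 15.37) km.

Upper

Distance = √((9.05−12.28)² + (15.37−12.67)²) = √(10.433 + 7.290) = 4.210 km.
2.84 ≤ 4.210 < 6.34 → Upper.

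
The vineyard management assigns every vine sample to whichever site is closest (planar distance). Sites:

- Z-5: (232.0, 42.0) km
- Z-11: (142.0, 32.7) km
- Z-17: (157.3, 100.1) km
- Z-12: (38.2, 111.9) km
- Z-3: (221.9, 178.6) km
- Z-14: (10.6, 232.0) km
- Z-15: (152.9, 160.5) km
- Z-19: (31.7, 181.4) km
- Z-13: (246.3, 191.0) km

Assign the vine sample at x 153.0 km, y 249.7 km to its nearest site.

Squared distances to each site:
Z-5: 49380.290; Z-11: 47210.000; Z-17: 22398.650; Z-12: 32167.880; Z-3: 9802.420; Z-14: 20591.050; Z-15: 7956.650; Z-19: 19378.580; Z-13: 12150.580.
Minimum at Z-15.

Z-15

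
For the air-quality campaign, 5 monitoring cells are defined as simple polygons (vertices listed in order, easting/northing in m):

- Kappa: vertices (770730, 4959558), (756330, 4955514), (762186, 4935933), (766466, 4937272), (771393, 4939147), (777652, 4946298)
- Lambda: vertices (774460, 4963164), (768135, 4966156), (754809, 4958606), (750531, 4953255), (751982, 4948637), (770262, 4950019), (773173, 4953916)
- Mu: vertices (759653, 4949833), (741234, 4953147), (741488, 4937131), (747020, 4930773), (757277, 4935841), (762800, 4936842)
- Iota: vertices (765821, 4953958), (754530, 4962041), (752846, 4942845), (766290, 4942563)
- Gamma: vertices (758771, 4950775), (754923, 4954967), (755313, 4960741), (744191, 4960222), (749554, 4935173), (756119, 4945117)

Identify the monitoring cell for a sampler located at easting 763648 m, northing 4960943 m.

Lambda

Cast a ray rightward from (763648, 4960943). For each polygon, the edges (by vertex number in listed order) whose endpoints lie on opposite sides of northing = 4960943, where each meets that height, and whether that is right or left of the point:
Kappa: no edge straddles that height → 0 crossings.
Lambda: 2–3 at easting≈758933.9 (left), 7–1 at easting≈774150.9 (right) → 1 crossing.
Mu: no edge straddles that height → 0 crossings.
Iota: 1–2 at easting≈756063.8 (left), 2–3 at easting≈754433.7 (left) → 0 crossings.
Gamma: no edge straddles that height → 0 crossings.
Only Lambda has an odd count, so the point is inside Lambda.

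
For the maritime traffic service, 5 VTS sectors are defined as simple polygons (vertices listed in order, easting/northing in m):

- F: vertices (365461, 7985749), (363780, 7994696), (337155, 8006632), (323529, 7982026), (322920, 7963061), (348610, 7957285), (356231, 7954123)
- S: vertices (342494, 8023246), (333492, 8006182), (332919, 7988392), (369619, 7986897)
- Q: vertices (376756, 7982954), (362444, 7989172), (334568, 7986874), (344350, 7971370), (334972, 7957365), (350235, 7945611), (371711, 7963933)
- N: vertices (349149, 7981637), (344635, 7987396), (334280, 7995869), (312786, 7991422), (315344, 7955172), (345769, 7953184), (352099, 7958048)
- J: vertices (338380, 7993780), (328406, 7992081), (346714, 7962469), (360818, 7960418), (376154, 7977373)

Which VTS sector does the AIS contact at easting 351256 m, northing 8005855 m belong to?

S

Cast a ray rightward from (351256, 8005855). For each polygon, the edges (by vertex number in listed order) whose endpoints lie on opposite sides of northing = 8005855, where each meets that height, and whether that is right or left of the point:
F: 2–3 at easting≈338888.2 (left), 3–4 at easting≈336724.7 (left) → 0 crossings.
S: 2–3 at easting≈333481.5 (left), 4–1 at easting≈355471.8 (right) → 1 crossing.
Q: no edge straddles that height → 0 crossings.
N: no edge straddles that height → 0 crossings.
J: no edge straddles that height → 0 crossings.
Only S has an odd count, so the point is inside S.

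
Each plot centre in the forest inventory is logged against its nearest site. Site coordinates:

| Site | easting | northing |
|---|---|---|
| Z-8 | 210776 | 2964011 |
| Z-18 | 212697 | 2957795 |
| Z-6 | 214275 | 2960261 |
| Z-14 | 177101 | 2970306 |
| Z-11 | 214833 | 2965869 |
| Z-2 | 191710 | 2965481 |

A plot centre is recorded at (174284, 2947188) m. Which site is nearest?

Z-14

Squared distances to each site:
Z-8: 1614679393.000; Z-18: 1588067018.000; Z-6: 1770183410.000; Z-14: 542377413.000; Z-11: 1993201162.000; Z-2: 638299325.000.
Minimum at Z-14.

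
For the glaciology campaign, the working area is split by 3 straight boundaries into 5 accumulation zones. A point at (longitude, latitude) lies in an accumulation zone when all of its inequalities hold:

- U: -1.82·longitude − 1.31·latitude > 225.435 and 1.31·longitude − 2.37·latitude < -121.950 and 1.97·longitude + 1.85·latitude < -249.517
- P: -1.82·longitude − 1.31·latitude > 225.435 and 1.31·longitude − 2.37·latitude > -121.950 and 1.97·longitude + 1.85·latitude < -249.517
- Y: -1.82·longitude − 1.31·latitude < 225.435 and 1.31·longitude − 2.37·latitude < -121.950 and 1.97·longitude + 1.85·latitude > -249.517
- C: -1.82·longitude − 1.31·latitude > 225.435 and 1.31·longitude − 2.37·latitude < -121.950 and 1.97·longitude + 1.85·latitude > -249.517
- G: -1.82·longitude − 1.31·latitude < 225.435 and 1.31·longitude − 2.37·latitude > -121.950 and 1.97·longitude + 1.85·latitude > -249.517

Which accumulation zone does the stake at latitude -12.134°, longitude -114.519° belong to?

-1.82·-114.519 − 1.31·-12.134 = 224.320, which is < 225.435
1.31·-114.519 − 2.37·-12.134 = -121.262, which is > -121.950
1.97·-114.519 + 1.85·-12.134 = -248.050, which is > -249.517
This sign pattern matches G.

G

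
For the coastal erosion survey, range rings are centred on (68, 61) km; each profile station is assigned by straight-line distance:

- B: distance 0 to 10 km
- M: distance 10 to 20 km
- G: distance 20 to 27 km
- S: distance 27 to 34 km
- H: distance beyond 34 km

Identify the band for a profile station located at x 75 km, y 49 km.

Distance = √((75−68)² + (49−61)²) = √(49.000 + 144.000) = 13.892 km.
10 ≤ 13.892 < 20 → M.

M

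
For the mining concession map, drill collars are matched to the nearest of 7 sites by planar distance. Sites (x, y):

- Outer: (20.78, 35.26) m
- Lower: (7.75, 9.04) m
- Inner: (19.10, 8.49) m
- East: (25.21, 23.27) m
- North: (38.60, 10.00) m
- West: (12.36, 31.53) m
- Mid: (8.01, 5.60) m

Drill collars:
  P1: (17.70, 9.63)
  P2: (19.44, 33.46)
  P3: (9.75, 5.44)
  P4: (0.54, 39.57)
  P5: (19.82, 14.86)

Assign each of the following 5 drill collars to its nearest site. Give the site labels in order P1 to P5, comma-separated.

P1 → Inner (d²=3.26)
P2 → Outer (d²=5.04)
P3 → Mid (d²=3.05)
P4 → West (d²=204.35)
P5 → Inner (d²=41.10)

Inner, Outer, Mid, West, Inner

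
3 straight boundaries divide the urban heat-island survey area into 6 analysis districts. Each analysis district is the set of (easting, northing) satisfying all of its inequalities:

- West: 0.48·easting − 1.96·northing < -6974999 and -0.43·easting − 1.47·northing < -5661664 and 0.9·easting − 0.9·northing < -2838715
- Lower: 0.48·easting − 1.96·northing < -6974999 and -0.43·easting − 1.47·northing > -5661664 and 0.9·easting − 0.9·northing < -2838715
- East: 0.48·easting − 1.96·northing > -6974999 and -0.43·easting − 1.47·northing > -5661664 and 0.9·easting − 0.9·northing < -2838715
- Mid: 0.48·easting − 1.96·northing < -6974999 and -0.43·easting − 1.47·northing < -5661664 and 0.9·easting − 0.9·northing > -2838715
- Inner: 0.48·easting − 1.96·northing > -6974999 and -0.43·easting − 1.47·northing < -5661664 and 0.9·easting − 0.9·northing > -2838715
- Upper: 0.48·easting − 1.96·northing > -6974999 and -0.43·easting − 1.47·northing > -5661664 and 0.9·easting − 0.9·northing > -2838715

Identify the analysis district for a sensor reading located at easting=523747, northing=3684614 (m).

0.48·523747 − 1.96·3684614 = -6970444.880, which is > -6974999
-0.43·523747 − 1.47·3684614 = -5641593.790, which is > -5661664
0.9·523747 − 0.9·3684614 = -2844780.300, which is < -2838715
This sign pattern matches East.

East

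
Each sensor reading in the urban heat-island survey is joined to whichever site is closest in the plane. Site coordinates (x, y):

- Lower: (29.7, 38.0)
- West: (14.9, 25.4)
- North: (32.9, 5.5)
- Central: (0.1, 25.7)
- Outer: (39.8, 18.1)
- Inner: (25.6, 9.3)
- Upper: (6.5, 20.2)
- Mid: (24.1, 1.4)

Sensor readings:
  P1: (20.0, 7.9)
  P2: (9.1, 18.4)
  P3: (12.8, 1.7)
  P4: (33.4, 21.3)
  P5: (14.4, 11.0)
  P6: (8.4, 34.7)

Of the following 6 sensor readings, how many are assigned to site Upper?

1

P1 → Inner
P2 → Upper
P3 → Mid
P4 → Outer
P5 → Inner
P6 → West
1 of the 6 goes to Upper.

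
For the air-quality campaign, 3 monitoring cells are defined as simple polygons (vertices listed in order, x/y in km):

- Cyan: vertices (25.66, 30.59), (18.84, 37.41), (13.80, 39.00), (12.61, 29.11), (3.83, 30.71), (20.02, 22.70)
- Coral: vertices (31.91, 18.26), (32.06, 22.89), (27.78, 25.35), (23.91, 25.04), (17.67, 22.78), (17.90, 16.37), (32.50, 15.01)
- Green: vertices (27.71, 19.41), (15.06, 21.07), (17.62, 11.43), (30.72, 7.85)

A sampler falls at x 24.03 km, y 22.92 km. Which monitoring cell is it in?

Coral

Cast a ray rightward from (24.03, 22.92). For each polygon, the edges (by vertex number in listed order) whose endpoints lie on opposite sides of y = 22.92, where each meets that height, and whether that is right or left of the point:
Cyan: 5–6 at x≈19.575 (left), 6–1 at x≈20.177 (left) → 0 crossings.
Coral: 2–3 at x≈32.008 (right), 4–5 at x≈18.057 (left) → 1 crossing.
Green: no edge straddles that height → 0 crossings.
Only Coral has an odd count, so the point is inside Coral.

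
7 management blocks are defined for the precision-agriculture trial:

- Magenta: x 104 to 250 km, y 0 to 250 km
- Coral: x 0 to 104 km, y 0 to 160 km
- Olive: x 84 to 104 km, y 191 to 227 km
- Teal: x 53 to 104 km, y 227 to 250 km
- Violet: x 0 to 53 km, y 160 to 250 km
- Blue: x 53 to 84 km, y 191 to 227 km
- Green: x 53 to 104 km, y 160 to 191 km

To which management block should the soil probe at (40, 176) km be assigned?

The point has x = 40 and y = 176.
Only Violet satisfies 0 ≤ x ≤ 53 and 160 ≤ y ≤ 250.

Violet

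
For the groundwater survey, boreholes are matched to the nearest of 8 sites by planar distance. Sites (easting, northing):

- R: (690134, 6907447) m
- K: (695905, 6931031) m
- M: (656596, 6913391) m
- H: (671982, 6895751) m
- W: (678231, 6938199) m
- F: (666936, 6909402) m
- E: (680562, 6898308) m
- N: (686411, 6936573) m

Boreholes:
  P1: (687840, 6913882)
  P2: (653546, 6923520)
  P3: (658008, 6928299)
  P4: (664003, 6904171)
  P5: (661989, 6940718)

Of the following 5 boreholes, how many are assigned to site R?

P1 → R
P2 → M
P3 → M
P4 → F
P5 → W
1 of the 5 goes to R.

1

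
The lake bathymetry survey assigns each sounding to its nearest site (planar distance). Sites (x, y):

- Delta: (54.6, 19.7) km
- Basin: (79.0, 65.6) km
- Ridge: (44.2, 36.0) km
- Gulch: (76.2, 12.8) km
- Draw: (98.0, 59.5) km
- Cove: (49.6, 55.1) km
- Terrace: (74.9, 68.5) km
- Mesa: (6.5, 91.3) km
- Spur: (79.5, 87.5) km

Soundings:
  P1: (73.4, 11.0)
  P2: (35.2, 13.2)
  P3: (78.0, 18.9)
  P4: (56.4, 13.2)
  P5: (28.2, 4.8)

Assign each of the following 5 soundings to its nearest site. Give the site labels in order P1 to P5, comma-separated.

Gulch, Delta, Gulch, Delta, Delta

P1 → Gulch (d²=11.08)
P2 → Delta (d²=418.61)
P3 → Gulch (d²=40.45)
P4 → Delta (d²=45.49)
P5 → Delta (d²=918.97)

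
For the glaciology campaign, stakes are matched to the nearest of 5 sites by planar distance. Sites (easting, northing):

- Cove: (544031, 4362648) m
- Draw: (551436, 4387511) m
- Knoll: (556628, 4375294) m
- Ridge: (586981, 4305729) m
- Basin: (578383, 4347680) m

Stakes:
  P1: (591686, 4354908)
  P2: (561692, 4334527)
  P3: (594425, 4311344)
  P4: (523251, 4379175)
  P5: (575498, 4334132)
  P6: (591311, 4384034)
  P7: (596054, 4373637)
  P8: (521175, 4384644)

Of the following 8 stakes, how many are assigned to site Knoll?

P1 → Basin
P2 → Basin
P3 → Ridge
P4 → Cove
P5 → Basin
P6 → Knoll
P7 → Basin
P8 → Draw
1 of the 8 goes to Knoll.

1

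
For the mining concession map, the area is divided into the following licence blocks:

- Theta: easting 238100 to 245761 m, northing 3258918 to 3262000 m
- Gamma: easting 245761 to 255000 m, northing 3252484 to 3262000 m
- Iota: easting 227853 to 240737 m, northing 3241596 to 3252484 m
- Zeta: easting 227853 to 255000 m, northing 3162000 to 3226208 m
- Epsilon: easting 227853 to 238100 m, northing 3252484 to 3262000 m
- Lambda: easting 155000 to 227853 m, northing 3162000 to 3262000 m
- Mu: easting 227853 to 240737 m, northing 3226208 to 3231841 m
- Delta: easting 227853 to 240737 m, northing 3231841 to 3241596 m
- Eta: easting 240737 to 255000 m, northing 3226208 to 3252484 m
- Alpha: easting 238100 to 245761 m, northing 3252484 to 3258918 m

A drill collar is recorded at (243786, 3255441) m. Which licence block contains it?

Alpha

The point has easting = 243786 and northing = 3255441.
Only Alpha satisfies 238100 ≤ easting ≤ 245761 and 3252484 ≤ northing ≤ 3258918.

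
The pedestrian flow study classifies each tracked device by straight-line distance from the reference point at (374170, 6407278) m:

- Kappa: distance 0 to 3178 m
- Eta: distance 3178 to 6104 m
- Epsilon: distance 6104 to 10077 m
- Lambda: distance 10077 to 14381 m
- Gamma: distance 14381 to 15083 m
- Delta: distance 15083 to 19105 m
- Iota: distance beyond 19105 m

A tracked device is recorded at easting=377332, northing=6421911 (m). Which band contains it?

Gamma

Distance = √((377332−374170)² + (6421911−6407278)²) = √(9998244.000 + 214124689.000) = 14970.736 m.
14381 ≤ 14970.736 < 15083 → Gamma.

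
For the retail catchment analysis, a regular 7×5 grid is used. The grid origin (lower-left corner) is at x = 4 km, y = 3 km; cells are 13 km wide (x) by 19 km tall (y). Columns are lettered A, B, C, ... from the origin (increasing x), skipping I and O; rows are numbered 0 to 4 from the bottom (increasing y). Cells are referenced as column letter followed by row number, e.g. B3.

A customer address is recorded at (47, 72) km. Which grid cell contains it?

Column index: ⌊(47 − 4) / 13⌋ = ⌊3.308⌋ = 3 → column D
Row offset from origin: ⌊(72 − 3) / 19⌋ = ⌊3.632⌋ = 3 → row 3

D3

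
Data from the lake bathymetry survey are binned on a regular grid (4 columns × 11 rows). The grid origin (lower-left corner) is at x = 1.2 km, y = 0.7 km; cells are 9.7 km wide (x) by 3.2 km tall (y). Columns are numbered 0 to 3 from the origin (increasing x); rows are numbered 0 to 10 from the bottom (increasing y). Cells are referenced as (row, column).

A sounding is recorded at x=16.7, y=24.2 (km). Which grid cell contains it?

Column index: ⌊(16.7 − 1.2) / 9.7⌋ = ⌊1.598⌋ = 1
Row offset from origin: ⌊(24.2 − 0.7) / 3.2⌋ = ⌊7.344⌋ = 7 → row 7

(7, 1)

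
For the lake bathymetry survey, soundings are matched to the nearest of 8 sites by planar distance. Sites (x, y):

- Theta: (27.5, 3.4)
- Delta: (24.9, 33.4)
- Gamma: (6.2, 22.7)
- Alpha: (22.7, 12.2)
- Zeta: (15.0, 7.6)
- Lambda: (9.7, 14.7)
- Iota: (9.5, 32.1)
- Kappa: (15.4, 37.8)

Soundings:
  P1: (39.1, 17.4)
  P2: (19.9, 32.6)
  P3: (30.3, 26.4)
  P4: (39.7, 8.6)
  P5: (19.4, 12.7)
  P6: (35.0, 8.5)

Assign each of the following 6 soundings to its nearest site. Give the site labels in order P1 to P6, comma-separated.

Alpha, Delta, Delta, Theta, Alpha, Theta

P1 → Alpha (d²=296.00)
P2 → Delta (d²=25.64)
P3 → Delta (d²=78.16)
P4 → Theta (d²=175.88)
P5 → Alpha (d²=11.14)
P6 → Theta (d²=82.26)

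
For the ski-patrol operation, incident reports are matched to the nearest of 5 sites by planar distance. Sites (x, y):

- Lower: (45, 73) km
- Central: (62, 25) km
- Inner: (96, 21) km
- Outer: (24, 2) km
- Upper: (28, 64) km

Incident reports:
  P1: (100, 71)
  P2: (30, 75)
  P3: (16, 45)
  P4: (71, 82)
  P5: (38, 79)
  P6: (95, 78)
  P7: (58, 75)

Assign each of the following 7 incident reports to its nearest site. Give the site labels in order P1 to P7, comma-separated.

Inner, Upper, Upper, Lower, Lower, Lower, Lower

P1 → Inner (d²=2516.00)
P2 → Upper (d²=125.00)
P3 → Upper (d²=505.00)
P4 → Lower (d²=757.00)
P5 → Lower (d²=85.00)
P6 → Lower (d²=2525.00)
P7 → Lower (d²=173.00)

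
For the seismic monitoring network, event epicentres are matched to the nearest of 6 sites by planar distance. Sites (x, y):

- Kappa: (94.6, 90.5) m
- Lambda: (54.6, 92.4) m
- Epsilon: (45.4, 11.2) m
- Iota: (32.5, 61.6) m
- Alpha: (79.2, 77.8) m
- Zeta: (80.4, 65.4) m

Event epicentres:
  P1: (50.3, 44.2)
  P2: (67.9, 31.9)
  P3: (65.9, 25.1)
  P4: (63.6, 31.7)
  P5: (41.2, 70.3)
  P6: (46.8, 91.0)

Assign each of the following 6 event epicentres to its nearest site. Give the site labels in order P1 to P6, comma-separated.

P1 → Iota (d²=619.60)
P2 → Epsilon (d²=934.74)
P3 → Epsilon (d²=613.46)
P4 → Epsilon (d²=751.49)
P5 → Iota (d²=151.38)
P6 → Lambda (d²=62.80)

Iota, Epsilon, Epsilon, Epsilon, Iota, Lambda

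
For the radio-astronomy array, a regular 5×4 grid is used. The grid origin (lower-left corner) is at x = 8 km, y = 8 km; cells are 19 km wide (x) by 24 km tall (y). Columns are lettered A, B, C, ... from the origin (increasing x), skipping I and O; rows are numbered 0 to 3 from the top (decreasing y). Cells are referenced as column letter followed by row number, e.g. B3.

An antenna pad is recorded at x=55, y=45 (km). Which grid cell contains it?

C2

Column index: ⌊(55 − 8) / 19⌋ = ⌊2.474⌋ = 2 → column C
Row offset from origin: ⌊(45 − 8) / 24⌋ = ⌊1.542⌋ = 1 → row 2 (counted from top)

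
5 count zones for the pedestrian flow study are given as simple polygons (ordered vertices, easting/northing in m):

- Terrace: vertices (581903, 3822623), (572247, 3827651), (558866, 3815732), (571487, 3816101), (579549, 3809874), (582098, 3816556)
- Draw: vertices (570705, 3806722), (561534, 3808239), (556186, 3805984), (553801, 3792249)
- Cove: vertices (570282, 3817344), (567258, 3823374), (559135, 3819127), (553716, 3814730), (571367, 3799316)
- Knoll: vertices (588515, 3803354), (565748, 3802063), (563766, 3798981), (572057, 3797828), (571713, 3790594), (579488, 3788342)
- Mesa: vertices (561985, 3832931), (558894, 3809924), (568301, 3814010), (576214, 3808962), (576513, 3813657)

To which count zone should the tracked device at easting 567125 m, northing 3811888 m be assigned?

Cast a ray rightward from (567125, 3811888). For each polygon, the edges (by vertex number in listed order) whose endpoints lie on opposite sides of northing = 3811888, where each meets that height, and whether that is right or left of the point:
Terrace: 4–5 at easting≈576941.5 (right), 5–6 at easting≈580317.3 (right) → 2 crossings.
Draw: no edge straddles that height → 0 crossings.
Cove: 4–5 at easting≈556970.5 (left), 5–1 at easting≈570610.4 (right) → 1 crossing.
Knoll: no edge straddles that height → 0 crossings.
Mesa: 1–2 at easting≈559157.9 (left), 2–3 at easting≈563415.6 (left), 3–4 at easting≈571627.3 (right), 4–5 at easting≈576400.3 (right) → 2 crossings.
Only Cove has an odd count, so the point is inside Cove.

Cove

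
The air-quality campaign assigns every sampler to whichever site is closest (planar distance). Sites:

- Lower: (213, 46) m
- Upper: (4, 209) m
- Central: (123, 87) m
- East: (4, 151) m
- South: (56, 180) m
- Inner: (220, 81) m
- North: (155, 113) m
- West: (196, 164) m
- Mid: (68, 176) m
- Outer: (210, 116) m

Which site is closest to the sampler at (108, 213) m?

Squared distances to each site:
Lower: 38914.000; Upper: 10832.000; Central: 16101.000; East: 14660.000; South: 3793.000; Inner: 29968.000; North: 12209.000; West: 10145.000; Mid: 2969.000; Outer: 19813.000.
Minimum at Mid.

Mid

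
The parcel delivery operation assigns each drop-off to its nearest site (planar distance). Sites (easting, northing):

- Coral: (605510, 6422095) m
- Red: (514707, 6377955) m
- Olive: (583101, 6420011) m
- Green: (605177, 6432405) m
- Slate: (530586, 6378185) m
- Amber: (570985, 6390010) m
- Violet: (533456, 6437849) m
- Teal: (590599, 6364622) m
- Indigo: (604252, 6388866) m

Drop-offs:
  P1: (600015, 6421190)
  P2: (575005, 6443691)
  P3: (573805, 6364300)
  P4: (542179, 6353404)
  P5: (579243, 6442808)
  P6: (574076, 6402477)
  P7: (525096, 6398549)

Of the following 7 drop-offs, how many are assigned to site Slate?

2

P1 → Coral
P2 → Olive
P3 → Teal
P4 → Slate
P5 → Olive
P6 → Amber
P7 → Slate
2 of the 7 go to Slate.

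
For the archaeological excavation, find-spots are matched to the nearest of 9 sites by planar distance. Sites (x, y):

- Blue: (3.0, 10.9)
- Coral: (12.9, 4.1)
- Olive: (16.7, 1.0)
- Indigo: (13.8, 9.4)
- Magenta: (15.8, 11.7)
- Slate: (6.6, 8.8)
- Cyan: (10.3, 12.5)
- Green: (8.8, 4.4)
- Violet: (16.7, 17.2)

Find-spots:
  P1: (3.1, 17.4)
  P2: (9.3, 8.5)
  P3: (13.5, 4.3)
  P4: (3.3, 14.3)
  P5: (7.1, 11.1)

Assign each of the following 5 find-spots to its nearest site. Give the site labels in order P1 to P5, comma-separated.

Blue, Slate, Coral, Blue, Slate

P1 → Blue (d²=42.26)
P2 → Slate (d²=7.38)
P3 → Coral (d²=0.40)
P4 → Blue (d²=11.65)
P5 → Slate (d²=5.54)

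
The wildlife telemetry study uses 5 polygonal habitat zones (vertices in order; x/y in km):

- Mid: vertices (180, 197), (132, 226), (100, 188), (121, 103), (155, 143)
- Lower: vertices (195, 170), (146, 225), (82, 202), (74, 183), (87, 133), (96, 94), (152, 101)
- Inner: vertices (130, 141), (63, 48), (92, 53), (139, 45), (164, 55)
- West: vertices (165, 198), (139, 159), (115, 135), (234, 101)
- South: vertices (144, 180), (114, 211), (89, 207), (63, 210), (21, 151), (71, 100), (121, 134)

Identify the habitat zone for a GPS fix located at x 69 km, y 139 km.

South

Cast a ray rightward from (69, 139). For each polygon, the edges (by vertex number in listed order) whose endpoints lie on opposite sides of y = 139, where each meets that height, and whether that is right or left of the point:
Mid: 3–4 at x≈112.1 (right), 4–5 at x≈151.6 (right) → 2 crossings.
Lower: 4–5 at x≈85.4 (right), 7–1 at x≈175.7 (right) → 2 crossings.
Inner: 1–2 at x≈128.6 (right), 5–1 at x≈130.8 (right) → 2 crossings.
West: 2–3 at x≈119.0 (right), 4–1 at x≈207.0 (right) → 2 crossings.
South: 5–6 at x≈32.8 (left), 7–1 at x≈123.5 (right) → 1 crossing.
Only South has an odd count, so the point is inside South.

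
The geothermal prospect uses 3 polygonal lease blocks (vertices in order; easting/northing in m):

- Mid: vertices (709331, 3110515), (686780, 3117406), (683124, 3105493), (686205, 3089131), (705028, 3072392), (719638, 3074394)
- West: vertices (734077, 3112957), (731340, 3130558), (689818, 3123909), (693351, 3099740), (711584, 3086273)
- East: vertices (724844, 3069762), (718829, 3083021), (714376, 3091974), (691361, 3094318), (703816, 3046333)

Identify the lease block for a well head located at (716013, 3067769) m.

Cast a ray rightward from (716013, 3067769). For each polygon, the edges (by vertex number in listed order) whose endpoints lie on opposite sides of northing = 3067769, where each meets that height, and whether that is right or left of the point:
Mid: no edge straddles that height → 0 crossings.
West: no edge straddles that height → 0 crossings.
East: 4–5 at easting≈698252.1 (left), 5–1 at easting≈723055.2 (right) → 1 crossing.
Only East has an odd count, so the point is inside East.

East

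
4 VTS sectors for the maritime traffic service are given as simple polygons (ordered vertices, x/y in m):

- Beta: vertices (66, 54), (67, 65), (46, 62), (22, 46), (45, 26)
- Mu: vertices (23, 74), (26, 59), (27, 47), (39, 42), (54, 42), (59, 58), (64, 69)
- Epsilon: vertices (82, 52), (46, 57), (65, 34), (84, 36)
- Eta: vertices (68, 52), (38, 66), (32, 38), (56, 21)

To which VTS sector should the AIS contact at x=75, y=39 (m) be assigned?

Cast a ray rightward from (75, 39). For each polygon, the edges (by vertex number in listed order) whose endpoints lie on opposite sides of y = 39, where each meets that height, and whether that is right or left of the point:
Beta: 4–5 at x≈30.1 (left), 5–1 at x≈54.8 (left) → 0 crossings.
Mu: no edge straddles that height → 0 crossings.
Epsilon: 2–3 at x≈60.9 (left), 4–1 at x≈83.6 (right) → 1 crossing.
Eta: 2–3 at x≈32.2 (left), 4–1 at x≈63.0 (left) → 0 crossings.
Only Epsilon has an odd count, so the point is inside Epsilon.

Epsilon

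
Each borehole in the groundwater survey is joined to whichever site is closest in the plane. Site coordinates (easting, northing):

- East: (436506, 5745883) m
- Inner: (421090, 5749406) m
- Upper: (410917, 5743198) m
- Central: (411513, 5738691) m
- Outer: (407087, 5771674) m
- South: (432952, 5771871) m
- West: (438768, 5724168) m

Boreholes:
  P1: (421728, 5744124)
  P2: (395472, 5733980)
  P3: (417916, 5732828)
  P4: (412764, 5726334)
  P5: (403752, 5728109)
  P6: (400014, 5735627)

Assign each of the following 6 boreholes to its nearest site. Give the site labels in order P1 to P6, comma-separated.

P1 → Inner (d²=28306568.00)
P2 → Central (d²=279507202.00)
P3 → Central (d²=75373178.00)
P4 → Central (d²=154260450.00)
P5 → Central (d²=172211845.00)
P6 → Central (d²=141615097.00)

Inner, Central, Central, Central, Central, Central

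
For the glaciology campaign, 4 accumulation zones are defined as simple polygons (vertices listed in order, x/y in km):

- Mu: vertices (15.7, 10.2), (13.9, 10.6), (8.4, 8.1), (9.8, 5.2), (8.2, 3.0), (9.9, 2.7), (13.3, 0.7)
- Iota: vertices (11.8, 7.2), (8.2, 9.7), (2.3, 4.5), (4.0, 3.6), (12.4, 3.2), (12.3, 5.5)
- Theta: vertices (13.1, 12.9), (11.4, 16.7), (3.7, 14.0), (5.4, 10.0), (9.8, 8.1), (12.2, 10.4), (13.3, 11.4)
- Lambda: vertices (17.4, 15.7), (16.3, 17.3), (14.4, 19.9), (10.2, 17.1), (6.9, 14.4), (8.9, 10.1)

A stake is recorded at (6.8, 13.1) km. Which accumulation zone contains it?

Theta

Cast a ray rightward from (6.8, 13.1). For each polygon, the edges (by vertex number in listed order) whose endpoints lie on opposite sides of y = 13.1, where each meets that height, and whether that is right or left of the point:
Mu: no edge straddles that height → 0 crossings.
Iota: no edge straddles that height → 0 crossings.
Theta: 1–2 at x≈13.01 (right), 3–4 at x≈4.08 (left) → 1 crossing.
Lambda: 5–6 at x≈7.50 (right), 6–1 at x≈13.45 (right) → 2 crossings.
Only Theta has an odd count, so the point is inside Theta.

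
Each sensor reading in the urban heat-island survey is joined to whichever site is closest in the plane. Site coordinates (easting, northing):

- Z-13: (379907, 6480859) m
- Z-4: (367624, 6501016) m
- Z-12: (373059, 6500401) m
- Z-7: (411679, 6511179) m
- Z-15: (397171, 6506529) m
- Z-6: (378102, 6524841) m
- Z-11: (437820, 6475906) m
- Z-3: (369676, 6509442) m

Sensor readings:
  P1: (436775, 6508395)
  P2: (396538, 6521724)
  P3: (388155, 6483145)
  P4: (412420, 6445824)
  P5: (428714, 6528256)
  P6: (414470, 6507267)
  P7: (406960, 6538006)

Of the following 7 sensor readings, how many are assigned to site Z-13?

1

P1 → Z-7
P2 → Z-15
P3 → Z-13
P4 → Z-11
P5 → Z-7
P6 → Z-7
P7 → Z-7
1 of the 7 goes to Z-13.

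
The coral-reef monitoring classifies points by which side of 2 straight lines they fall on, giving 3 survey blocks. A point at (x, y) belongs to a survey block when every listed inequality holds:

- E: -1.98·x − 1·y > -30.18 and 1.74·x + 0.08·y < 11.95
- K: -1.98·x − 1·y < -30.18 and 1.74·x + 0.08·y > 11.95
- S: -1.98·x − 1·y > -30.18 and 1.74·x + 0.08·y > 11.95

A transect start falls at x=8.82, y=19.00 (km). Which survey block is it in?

K

-1.98·8.82 − 1·19.00 = -36.464, which is < -30.18
1.74·8.82 + 0.08·19.00 = 16.867, which is > 11.95
This sign pattern matches K.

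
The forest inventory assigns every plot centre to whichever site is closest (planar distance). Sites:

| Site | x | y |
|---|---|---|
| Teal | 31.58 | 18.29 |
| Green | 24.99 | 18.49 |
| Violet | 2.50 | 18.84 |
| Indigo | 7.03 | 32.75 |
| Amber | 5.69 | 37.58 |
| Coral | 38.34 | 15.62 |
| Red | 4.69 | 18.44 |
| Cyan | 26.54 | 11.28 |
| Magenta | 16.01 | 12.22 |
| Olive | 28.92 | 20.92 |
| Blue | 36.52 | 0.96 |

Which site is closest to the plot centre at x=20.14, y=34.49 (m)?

Squared distances to each site:
Teal: 393.314; Green: 279.523; Violet: 556.092; Indigo: 174.900; Amber: 218.351; Coral: 687.317; Red: 496.305; Cyan: 579.664; Magenta: 513.010; Olive: 261.233; Blue: 1392.565.
Minimum at Indigo.

Indigo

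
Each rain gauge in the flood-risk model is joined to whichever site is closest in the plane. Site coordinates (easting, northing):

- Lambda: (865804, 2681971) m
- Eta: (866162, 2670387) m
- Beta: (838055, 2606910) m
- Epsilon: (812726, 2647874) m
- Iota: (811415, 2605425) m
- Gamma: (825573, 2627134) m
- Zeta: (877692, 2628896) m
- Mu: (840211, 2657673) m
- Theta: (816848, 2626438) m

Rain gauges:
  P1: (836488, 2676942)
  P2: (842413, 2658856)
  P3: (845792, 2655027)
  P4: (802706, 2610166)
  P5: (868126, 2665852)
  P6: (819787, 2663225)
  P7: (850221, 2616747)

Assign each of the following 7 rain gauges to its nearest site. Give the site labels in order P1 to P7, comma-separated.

Mu, Mu, Mu, Iota, Eta, Epsilon, Beta

P1 → Mu (d²=385155090.00)
P2 → Mu (d²=6248293.00)
P3 → Mu (d²=38148877.00)
P4 → Iota (d²=98323762.00)
P5 → Eta (d²=24423521.00)
P6 → Epsilon (d²=285510922.00)
P7 → Beta (d²=244778125.00)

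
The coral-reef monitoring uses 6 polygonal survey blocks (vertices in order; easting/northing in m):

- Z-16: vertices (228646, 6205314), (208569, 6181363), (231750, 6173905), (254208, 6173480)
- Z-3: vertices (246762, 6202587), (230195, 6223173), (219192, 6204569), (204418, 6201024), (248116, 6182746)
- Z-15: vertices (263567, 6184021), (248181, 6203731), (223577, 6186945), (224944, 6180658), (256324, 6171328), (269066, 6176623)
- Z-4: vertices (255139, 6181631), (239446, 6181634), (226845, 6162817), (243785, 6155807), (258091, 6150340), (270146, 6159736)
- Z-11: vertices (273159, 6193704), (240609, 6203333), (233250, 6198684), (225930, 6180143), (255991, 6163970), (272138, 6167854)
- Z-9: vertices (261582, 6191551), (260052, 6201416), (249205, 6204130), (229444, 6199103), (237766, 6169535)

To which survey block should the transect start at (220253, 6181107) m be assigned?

Cast a ray rightward from (220253, 6181107). For each polygon, the edges (by vertex number in listed order) whose endpoints lie on opposite sides of northing = 6181107, where each meets that height, and whether that is right or left of the point:
Z-16: 2–3 at easting≈209364.7 (left), 4–1 at easting≈248083.7 (right) → 1 crossing.
Z-3: no edge straddles that height → 0 crossings.
Z-15: 3–4 at easting≈224846.4 (right), 6–1 at easting≈265733.0 (right) → 2 crossings.
Z-4: 2–3 at easting≈239093.1 (right), 6–1 at easting≈255498.2 (right) → 2 crossings.
Z-11: 3–4 at easting≈226310.6 (right), 6–1 at easting≈272661.5 (right) → 2 crossings.
Z-9: 4–5 at easting≈234509.0 (right), 5–1 at easting≈250284.1 (right) → 2 crossings.
Only Z-16 has an odd count, so the point is inside Z-16.

Z-16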